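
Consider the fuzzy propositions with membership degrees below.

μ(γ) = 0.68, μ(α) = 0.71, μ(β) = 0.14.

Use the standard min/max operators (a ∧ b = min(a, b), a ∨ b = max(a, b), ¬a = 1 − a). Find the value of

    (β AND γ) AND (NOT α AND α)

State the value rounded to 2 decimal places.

β AND γ = min(a, b) on (0.14, 0.68) = 0.14
NOT α = 1 − 0.71 = 0.29
NOT α AND α = min(a, b) on (0.29, 0.71) = 0.29
(β AND γ) AND (NOT α AND α) = min(a, b) on (0.14, 0.29) = 0.14

0.14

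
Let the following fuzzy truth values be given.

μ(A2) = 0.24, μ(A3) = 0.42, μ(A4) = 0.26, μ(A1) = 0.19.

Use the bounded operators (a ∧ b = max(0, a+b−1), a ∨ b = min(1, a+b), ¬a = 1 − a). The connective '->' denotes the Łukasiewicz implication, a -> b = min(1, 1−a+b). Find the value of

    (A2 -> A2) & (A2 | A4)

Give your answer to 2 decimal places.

0.50

A2 -> A2  [Łukasiewicz: min(1, 1−a+b)] with a=0.24, b=0.24 → 1.00
A2 | A4 = min(1, a+b) on (0.24, 0.26) = 0.50
(A2 -> A2) & (A2 | A4) = max(0, a+b−1) on (1.00, 0.50) = 0.50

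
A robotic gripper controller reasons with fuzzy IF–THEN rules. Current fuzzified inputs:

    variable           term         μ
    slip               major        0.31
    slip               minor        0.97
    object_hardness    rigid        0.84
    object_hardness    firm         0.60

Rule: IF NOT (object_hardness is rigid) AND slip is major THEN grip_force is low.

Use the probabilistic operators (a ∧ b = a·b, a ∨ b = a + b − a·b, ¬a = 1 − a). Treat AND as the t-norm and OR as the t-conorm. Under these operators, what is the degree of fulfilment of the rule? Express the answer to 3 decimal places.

0.050

firing strength: ¬rigid=1−0.84=0.16, major=0.31; AND[a·b] → w = 0.0496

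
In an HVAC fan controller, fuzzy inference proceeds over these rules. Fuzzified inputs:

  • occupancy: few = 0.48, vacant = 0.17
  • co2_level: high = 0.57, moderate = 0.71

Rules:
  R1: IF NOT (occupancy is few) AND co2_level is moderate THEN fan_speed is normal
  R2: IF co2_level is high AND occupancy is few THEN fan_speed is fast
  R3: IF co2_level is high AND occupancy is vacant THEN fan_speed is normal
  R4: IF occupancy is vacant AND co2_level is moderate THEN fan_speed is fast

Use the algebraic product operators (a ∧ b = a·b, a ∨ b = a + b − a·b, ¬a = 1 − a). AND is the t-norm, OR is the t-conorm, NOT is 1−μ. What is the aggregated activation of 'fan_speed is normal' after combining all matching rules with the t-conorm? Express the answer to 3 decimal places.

0.430

R1: ¬few=1−0.48=0.52, moderate=0.71; AND[a·b] → w = 0.3692
R2: high=0.57, few=0.48; AND[a·b] → w = 0.2736
R3: high=0.57, vacant=0.17; AND[a·b] → w = 0.0969
R4: vacant=0.17, moderate=0.71; AND[a·b] → w = 0.1207
Rules with consequent 'normal': {R1, R3} → strengths 0.3692, 0.0969
Aggregate via t-conorm [a + b − a·b]: 0.4303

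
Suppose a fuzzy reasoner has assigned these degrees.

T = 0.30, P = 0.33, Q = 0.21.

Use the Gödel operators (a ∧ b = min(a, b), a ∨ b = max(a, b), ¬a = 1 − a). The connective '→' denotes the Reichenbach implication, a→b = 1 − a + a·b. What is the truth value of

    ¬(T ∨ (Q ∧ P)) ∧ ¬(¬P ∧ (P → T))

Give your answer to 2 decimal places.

0.33

Q ∧ P = min(a, b) on (0.21, 0.33) = 0.21
T ∨ (Q ∧ P) = max(a, b) on (0.30, 0.21) = 0.30
¬(T ∨ (Q ∧ P)) = 1 − 0.30 = 0.70
¬P = 1 − 0.33 = 0.67
P → T  [Reichenbach: 1 − a + a·b] with a=0.33, b=0.30 → 0.77
¬P ∧ (P → T) = min(a, b) on (0.67, 0.77) = 0.67
¬(¬P ∧ (P → T)) = 1 − 0.67 = 0.33
¬(T ∨ (Q ∧ P)) ∧ ¬(¬P ∧ (P → T)) = min(a, b) on (0.70, 0.33) = 0.33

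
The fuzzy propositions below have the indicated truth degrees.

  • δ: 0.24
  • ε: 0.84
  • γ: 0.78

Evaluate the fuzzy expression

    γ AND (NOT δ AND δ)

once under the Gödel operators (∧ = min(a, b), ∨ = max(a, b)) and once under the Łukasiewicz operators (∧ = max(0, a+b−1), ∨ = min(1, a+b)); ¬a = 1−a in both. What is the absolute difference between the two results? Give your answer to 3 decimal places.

0.240

Under Gödel:
  NOT δ = 1 − 0.24 = 0.76
  NOT δ AND δ = min(a, b) on (0.76, 0.24) = 0.24
  γ AND (NOT δ AND δ) = min(a, b) on (0.78, 0.24) = 0.24
  → value = 0.2400
Under Łukasiewicz:
  NOT δ = 1 − 0.24 = 0.76
  NOT δ AND δ = max(0, a+b−1) on (0.76, 0.24) = 0.00
  γ AND (NOT δ AND δ) = max(0, a+b−1) on (0.78, 0.00) = 0.00
  → value = 0.0000
|0.2400 − 0.0000| = 0.240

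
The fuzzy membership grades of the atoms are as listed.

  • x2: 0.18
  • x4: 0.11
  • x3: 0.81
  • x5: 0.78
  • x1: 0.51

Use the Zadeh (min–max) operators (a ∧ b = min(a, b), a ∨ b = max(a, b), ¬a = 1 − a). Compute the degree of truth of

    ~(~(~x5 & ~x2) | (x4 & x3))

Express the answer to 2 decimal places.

0.22

~x5 = 1 − 0.78 = 0.22
~x2 = 1 − 0.18 = 0.82
~x5 & ~x2 = min(a, b) on (0.22, 0.82) = 0.22
~(~x5 & ~x2) = 1 − 0.22 = 0.78
x4 & x3 = min(a, b) on (0.11, 0.81) = 0.11
~(~x5 & ~x2) | (x4 & x3) = max(a, b) on (0.78, 0.11) = 0.78
~(~(~x5 & ~x2) | (x4 & x3)) = 1 − 0.78 = 0.22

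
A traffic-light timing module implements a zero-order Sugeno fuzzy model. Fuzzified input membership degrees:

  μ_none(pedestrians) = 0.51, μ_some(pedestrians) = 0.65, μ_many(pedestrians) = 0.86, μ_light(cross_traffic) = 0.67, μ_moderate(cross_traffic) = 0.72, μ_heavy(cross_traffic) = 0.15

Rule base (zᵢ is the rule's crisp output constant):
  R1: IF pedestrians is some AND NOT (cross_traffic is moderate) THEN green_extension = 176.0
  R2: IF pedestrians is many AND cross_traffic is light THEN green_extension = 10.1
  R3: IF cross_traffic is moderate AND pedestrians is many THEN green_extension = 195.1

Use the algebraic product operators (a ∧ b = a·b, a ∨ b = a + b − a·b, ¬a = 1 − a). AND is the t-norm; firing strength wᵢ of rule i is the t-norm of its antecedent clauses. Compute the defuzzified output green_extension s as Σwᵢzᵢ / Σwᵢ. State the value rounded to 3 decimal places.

R1 (z=176.0): some=0.65, ¬moderate=1−0.72=0.28; AND[a·b] → w = 0.1820
R2 (z=10.1): many=0.86, light=0.67; AND[a·b] → w = 0.5762
R3 (z=195.1): moderate=0.72, many=0.86; AND[a·b] → w = 0.6192
Weighted average = (0.1820·176.0 + 0.5762·10.1 + 0.6192·195.1) / (0.1820 + 0.5762 + 0.6192)
  = 158.6575 / 1.3774 = 115.186

115.186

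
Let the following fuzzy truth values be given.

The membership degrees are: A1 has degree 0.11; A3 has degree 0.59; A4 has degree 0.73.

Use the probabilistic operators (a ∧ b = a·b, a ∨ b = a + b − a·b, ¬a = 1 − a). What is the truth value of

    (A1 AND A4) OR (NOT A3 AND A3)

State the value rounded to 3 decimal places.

0.303

A1 AND A4 = a·b on (0.1100, 0.7300) = 0.0803
NOT A3 = 1 − 0.5900 = 0.4100
NOT A3 AND A3 = a·b on (0.4100, 0.5900) = 0.2419
(A1 AND A4) OR (NOT A3 AND A3) = a + b − a·b on (0.0803, 0.2419) = 0.3028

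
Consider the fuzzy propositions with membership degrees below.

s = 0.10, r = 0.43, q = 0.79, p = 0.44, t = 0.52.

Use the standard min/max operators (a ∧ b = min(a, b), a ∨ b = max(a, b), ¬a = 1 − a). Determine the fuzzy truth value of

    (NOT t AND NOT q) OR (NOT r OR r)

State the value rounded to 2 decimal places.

NOT t = 1 − 0.52 = 0.48
NOT q = 1 − 0.79 = 0.21
NOT t AND NOT q = min(a, b) on (0.48, 0.21) = 0.21
NOT r = 1 − 0.43 = 0.57
NOT r OR r = max(a, b) on (0.57, 0.43) = 0.57
(NOT t AND NOT q) OR (NOT r OR r) = max(a, b) on (0.21, 0.57) = 0.57

0.57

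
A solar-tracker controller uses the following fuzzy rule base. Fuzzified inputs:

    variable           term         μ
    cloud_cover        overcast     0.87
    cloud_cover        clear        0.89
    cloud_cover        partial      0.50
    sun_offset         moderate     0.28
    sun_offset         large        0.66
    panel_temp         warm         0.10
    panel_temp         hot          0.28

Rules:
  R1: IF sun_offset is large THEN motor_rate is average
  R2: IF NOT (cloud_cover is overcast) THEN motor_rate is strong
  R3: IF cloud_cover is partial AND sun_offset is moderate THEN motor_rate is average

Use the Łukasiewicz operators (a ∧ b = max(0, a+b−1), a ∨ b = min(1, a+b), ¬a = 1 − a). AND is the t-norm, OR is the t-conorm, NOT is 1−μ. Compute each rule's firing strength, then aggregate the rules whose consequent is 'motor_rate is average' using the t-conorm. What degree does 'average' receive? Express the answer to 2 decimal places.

0.66

R1: large=0.66 → w = 0.66
R2: ¬overcast=1−0.87=0.13 → w = 0.13
R3: partial=0.50, moderate=0.28; AND[max(0, a+b−1)] → w = 0.00
Rules with consequent 'average': {R1, R3} → strengths 0.66, 0.00
Aggregate via t-conorm [min(1, a+b)]: 0.66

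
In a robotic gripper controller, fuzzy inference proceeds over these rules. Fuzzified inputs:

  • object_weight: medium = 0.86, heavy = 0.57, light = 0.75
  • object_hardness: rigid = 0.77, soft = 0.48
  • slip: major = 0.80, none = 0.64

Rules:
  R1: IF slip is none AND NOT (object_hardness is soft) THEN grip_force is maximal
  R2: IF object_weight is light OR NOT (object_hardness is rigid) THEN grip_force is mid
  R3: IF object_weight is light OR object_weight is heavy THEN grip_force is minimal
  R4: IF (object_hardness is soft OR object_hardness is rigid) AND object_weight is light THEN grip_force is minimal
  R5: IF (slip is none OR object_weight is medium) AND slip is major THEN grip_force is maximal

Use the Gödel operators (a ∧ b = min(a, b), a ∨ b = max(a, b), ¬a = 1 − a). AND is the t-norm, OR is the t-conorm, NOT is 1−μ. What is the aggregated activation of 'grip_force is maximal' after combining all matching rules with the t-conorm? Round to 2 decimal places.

0.80

R1: none=0.64, ¬soft=1−0.48=0.52; AND[min(a, b)] → w = 0.52
R2: light=0.75, ¬rigid=1−0.77=0.23; OR[max(a, b)] → w = 0.75
R3: light=0.75, heavy=0.57; OR[max(a, b)] → w = 0.75
R4: (soft=0.48 OR rigid=0.77) = 0.77; AND[min(a, b)] with light=0.75 → w = 0.75
R5: (none=0.64 OR medium=0.86) = 0.86; AND[min(a, b)] with major=0.80 → w = 0.80
Rules with consequent 'maximal': {R1, R5} → strengths 0.52, 0.80
Aggregate via t-conorm [max(a, b)]: 0.80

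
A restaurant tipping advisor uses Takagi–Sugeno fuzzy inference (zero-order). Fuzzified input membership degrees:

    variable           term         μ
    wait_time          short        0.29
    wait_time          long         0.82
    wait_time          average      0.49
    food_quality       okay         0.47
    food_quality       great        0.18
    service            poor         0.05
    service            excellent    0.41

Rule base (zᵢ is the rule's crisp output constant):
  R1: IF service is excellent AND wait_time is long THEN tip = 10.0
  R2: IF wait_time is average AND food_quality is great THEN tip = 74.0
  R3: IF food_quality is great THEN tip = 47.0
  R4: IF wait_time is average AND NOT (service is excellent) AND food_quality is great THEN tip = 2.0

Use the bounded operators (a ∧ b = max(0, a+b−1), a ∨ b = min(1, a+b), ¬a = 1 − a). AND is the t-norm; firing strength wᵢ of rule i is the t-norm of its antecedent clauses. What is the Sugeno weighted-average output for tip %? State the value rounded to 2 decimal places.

R1 (z=10.0): excellent=0.41, long=0.82; AND[max(0, a+b−1)] → w = 0.23
R2 (z=74.0): average=0.49, great=0.18; AND[max(0, a+b−1)] → w = 0.00
R3 (z=47.0): great=0.18 → w = 0.18
R4 (z=2.0): average=0.49, ¬excellent=1−0.41=0.59, great=0.18; AND[max(0, a+b−1)] → w = 0.00
Weighted average = (0.23·10.0 + 0.00·74.0 + 0.18·47.0 + 0.00·2.0) / (0.23 + 0.00 + 0.18 + 0.00)
  = 10.7600 / 0.4100 = 26.24

26.24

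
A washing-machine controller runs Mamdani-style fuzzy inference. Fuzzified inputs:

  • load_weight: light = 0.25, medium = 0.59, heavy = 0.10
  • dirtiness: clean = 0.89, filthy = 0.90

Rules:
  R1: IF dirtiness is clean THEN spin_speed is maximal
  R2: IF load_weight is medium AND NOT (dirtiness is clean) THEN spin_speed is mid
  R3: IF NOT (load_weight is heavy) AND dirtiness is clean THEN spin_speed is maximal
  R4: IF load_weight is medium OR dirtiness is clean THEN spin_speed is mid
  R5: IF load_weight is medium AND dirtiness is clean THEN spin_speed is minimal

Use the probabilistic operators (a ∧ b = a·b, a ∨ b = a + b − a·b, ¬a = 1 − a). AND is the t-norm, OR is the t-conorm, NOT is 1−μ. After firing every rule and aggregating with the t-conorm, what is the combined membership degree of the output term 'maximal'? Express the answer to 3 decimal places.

R1: clean=0.89 → w = 0.8900
R2: medium=0.59, ¬clean=1−0.89=0.11; AND[a·b] → w = 0.0649
R3: ¬heavy=1−0.10=0.90, clean=0.89; AND[a·b] → w = 0.8010
R4: medium=0.59, clean=0.89; OR[a + b − a·b] → w = 0.9549
R5: medium=0.59, clean=0.89; AND[a·b] → w = 0.5251
Rules with consequent 'maximal': {R1, R3} → strengths 0.8900, 0.8010
Aggregate via t-conorm [a + b − a·b]: 0.9781

0.978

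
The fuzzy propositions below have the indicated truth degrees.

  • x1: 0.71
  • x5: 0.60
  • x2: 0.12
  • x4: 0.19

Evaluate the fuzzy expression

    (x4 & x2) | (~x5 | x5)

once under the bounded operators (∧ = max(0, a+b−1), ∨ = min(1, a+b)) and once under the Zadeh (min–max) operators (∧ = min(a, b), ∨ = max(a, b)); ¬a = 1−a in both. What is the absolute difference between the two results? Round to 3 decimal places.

Under bounded:
  x4 & x2 = max(0, a+b−1) on (0.19, 0.12) = 0.00
  ~x5 = 1 − 0.60 = 0.40
  ~x5 | x5 = min(1, a+b) on (0.40, 0.60) = 1.00
  (x4 & x2) | (~x5 | x5) = min(1, a+b) on (0.00, 1.00) = 1.00
  → value = 1.0000
Under Zadeh (min–max):
  x4 & x2 = min(a, b) on (0.19, 0.12) = 0.12
  ~x5 = 1 − 0.60 = 0.40
  ~x5 | x5 = max(a, b) on (0.40, 0.60) = 0.60
  (x4 & x2) | (~x5 | x5) = max(a, b) on (0.12, 0.60) = 0.60
  → value = 0.6000
|1.0000 − 0.6000| = 0.400

0.400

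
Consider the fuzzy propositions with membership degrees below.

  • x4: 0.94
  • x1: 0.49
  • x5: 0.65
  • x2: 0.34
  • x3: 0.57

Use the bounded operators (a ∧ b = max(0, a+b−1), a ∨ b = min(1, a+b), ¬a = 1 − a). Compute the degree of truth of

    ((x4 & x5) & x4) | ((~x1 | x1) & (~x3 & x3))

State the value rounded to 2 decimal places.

0.53

x4 & x5 = max(0, a+b−1) on (0.94, 0.65) = 0.59
(x4 & x5) & x4 = max(0, a+b−1) on (0.59, 0.94) = 0.53
~x1 = 1 − 0.49 = 0.51
~x1 | x1 = min(1, a+b) on (0.51, 0.49) = 1.00
~x3 = 1 − 0.57 = 0.43
~x3 & x3 = max(0, a+b−1) on (0.43, 0.57) = 0.00
(~x1 | x1) & (~x3 & x3) = max(0, a+b−1) on (1.00, 0.00) = 0.00
((x4 & x5) & x4) | ((~x1 | x1) & (~x3 & x3)) = min(1, a+b) on (0.53, 0.00) = 0.53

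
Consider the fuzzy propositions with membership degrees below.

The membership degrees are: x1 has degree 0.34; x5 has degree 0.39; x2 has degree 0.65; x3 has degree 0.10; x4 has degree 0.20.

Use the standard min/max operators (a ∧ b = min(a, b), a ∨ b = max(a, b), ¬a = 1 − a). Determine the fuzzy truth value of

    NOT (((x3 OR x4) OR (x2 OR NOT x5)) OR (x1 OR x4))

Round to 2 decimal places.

x3 OR x4 = max(a, b) on (0.10, 0.20) = 0.20
NOT x5 = 1 − 0.39 = 0.61
x2 OR NOT x5 = max(a, b) on (0.65, 0.61) = 0.65
(x3 OR x4) OR (x2 OR NOT x5) = max(a, b) on (0.20, 0.65) = 0.65
x1 OR x4 = max(a, b) on (0.34, 0.20) = 0.34
((x3 OR x4) OR (x2 OR NOT x5)) OR (x1 OR x4) = max(a, b) on (0.65, 0.34) = 0.65
NOT (((x3 OR x4) OR (x2 OR NOT x5)) OR (x1 OR x4)) = 1 − 0.65 = 0.35

0.35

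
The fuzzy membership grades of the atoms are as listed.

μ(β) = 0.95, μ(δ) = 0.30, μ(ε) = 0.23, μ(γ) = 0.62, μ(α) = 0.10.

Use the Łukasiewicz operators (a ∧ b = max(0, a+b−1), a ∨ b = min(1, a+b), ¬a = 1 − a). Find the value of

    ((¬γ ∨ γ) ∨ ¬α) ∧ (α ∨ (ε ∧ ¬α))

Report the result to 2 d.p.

¬γ = 1 − 0.62 = 0.38
¬γ ∨ γ = min(1, a+b) on (0.38, 0.62) = 1.00
¬α = 1 − 0.10 = 0.90
(¬γ ∨ γ) ∨ ¬α = min(1, a+b) on (1.00, 0.90) = 1.00
¬α = 1 − 0.10 = 0.90
ε ∧ ¬α = max(0, a+b−1) on (0.23, 0.90) = 0.13
α ∨ (ε ∧ ¬α) = min(1, a+b) on (0.10, 0.13) = 0.23
((¬γ ∨ γ) ∨ ¬α) ∧ (α ∨ (ε ∧ ¬α)) = max(0, a+b−1) on (1.00, 0.23) = 0.23

0.23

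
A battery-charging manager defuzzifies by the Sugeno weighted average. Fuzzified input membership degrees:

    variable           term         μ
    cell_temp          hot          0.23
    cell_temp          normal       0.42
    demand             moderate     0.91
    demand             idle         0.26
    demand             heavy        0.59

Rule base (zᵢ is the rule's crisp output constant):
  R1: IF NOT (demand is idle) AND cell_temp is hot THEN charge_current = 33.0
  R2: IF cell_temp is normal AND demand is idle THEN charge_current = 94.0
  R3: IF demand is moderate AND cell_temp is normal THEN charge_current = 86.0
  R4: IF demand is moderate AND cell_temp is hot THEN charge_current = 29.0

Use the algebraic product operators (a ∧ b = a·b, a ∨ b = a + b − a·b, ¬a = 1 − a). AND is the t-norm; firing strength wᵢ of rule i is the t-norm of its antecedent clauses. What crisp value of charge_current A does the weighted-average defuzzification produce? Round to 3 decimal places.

62.947

R1 (z=33.0): ¬idle=1−0.26=0.74, hot=0.23; AND[a·b] → w = 0.1702
R2 (z=94.0): normal=0.42, idle=0.26; AND[a·b] → w = 0.1092
R3 (z=86.0): moderate=0.91, normal=0.42; AND[a·b] → w = 0.3822
R4 (z=29.0): moderate=0.91, hot=0.23; AND[a·b] → w = 0.2093
Weighted average = (0.1702·33.0 + 0.1092·94.0 + 0.3822·86.0 + 0.2093·29.0) / (0.1702 + 0.1092 + 0.3822 + 0.2093)
  = 54.8203 / 0.8709 = 62.947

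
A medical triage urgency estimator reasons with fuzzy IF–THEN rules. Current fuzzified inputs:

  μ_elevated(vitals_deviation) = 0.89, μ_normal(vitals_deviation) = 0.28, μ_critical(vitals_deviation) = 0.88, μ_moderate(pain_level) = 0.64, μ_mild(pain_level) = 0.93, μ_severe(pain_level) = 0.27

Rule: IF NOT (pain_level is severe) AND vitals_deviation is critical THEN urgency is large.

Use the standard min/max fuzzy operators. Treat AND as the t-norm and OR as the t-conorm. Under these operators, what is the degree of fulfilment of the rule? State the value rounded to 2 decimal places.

firing strength: ¬severe=1−0.27=0.73, critical=0.88; AND[min(a, b)] → w = 0.73

0.73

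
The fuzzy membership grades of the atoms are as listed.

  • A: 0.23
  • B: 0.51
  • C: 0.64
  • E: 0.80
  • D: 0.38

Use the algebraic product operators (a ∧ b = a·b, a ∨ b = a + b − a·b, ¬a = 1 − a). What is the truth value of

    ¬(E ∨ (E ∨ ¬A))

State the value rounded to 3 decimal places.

¬A = 1 − 0.2300 = 0.7700
E ∨ ¬A = a + b − a·b on (0.8000, 0.7700) = 0.9540
E ∨ (E ∨ ¬A) = a + b − a·b on (0.8000, 0.9540) = 0.9908
¬(E ∨ (E ∨ ¬A)) = 1 − 0.9908 = 0.0092

0.009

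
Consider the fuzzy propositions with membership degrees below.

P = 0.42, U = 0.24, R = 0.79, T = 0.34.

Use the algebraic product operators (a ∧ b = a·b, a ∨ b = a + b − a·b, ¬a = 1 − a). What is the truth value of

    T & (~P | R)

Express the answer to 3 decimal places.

~P = 1 − 0.4200 = 0.5800
~P | R = a + b − a·b on (0.5800, 0.7900) = 0.9118
T & (~P | R) = a·b on (0.3400, 0.9118) = 0.3100

0.310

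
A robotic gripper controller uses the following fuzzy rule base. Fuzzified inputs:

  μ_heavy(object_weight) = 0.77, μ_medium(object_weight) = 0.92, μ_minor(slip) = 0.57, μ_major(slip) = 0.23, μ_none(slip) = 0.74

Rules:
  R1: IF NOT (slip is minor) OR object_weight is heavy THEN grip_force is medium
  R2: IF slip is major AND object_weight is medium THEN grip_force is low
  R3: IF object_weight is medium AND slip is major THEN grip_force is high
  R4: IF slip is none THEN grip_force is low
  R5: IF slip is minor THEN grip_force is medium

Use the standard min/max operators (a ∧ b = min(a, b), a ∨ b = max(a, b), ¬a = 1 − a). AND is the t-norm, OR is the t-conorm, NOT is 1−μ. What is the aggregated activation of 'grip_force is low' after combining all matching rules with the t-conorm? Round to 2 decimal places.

R1: ¬minor=1−0.57=0.43, heavy=0.77; OR[max(a, b)] → w = 0.77
R2: major=0.23, medium=0.92; AND[min(a, b)] → w = 0.23
R3: medium=0.92, major=0.23; AND[min(a, b)] → w = 0.23
R4: none=0.74 → w = 0.74
R5: minor=0.57 → w = 0.57
Rules with consequent 'low': {R2, R4} → strengths 0.23, 0.74
Aggregate via t-conorm [max(a, b)]: 0.74

0.74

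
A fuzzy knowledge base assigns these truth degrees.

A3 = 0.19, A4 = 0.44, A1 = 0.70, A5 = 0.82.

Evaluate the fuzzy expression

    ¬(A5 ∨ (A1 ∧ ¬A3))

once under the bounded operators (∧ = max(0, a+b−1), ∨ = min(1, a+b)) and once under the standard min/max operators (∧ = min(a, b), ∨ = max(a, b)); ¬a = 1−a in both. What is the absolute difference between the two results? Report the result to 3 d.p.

Under bounded:
  ¬A3 = 1 − 0.19 = 0.81
  A1 ∧ ¬A3 = max(0, a+b−1) on (0.70, 0.81) = 0.51
  A5 ∨ (A1 ∧ ¬A3) = min(1, a+b) on (0.82, 0.51) = 1.00
  ¬(A5 ∨ (A1 ∧ ¬A3)) = 1 − 1.00 = 0.00
  → value = 0.0000
Under standard min/max:
  ¬A3 = 1 − 0.19 = 0.81
  A1 ∧ ¬A3 = min(a, b) on (0.70, 0.81) = 0.70
  A5 ∨ (A1 ∧ ¬A3) = max(a, b) on (0.82, 0.70) = 0.82
  ¬(A5 ∨ (A1 ∧ ¬A3)) = 1 − 0.82 = 0.18
  → value = 0.1800
|0.0000 − 0.1800| = 0.180

0.180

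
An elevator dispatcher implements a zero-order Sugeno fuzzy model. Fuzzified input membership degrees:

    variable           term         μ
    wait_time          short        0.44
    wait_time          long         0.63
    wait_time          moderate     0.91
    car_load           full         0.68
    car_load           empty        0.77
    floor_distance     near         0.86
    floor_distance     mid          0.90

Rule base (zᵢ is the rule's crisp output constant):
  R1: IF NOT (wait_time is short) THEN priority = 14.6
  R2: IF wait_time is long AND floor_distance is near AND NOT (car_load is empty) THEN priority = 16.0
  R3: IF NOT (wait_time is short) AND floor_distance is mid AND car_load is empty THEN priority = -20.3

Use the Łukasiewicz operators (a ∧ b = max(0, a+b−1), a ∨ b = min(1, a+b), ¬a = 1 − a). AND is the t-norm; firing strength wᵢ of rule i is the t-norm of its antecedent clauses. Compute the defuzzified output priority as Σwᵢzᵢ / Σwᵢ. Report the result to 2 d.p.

R1 (z=14.6): ¬short=1−0.44=0.56 → w = 0.56
R2 (z=16.0): long=0.63, near=0.86, ¬empty=1−0.77=0.23; AND[max(0, a+b−1)] → w = 0.00
R3 (z=-20.3): ¬short=1−0.44=0.56, mid=0.90, empty=0.77; AND[max(0, a+b−1)] → w = 0.23
Weighted average = (0.56·14.6 + 0.00·16.0 + 0.23·-20.3) / (0.56 + 0.00 + 0.23)
  = 3.5070 / 0.7900 = 4.44

4.44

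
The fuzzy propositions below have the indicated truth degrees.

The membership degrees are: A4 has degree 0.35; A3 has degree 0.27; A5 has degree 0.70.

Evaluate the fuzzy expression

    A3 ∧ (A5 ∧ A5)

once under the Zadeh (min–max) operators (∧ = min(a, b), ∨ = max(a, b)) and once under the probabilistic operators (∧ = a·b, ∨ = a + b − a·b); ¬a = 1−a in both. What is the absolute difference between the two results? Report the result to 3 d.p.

0.138

Under Zadeh (min–max):
  A5 ∧ A5 = min(a, b) on (0.70, 0.70) = 0.70
  A3 ∧ (A5 ∧ A5) = min(a, b) on (0.27, 0.70) = 0.27
  → value = 0.2700
Under probabilistic:
  A5 ∧ A5 = a·b on (0.7000, 0.7000) = 0.4900
  A3 ∧ (A5 ∧ A5) = a·b on (0.2700, 0.4900) = 0.1323
  → value = 0.1323
|0.2700 − 0.1323| = 0.138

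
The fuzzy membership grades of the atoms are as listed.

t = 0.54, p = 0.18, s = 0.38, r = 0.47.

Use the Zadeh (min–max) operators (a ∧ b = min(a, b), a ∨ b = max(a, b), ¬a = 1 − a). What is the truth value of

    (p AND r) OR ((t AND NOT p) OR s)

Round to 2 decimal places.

p AND r = min(a, b) on (0.18, 0.47) = 0.18
NOT p = 1 − 0.18 = 0.82
t AND NOT p = min(a, b) on (0.54, 0.82) = 0.54
(t AND NOT p) OR s = max(a, b) on (0.54, 0.38) = 0.54
(p AND r) OR ((t AND NOT p) OR s) = max(a, b) on (0.18, 0.54) = 0.54

0.54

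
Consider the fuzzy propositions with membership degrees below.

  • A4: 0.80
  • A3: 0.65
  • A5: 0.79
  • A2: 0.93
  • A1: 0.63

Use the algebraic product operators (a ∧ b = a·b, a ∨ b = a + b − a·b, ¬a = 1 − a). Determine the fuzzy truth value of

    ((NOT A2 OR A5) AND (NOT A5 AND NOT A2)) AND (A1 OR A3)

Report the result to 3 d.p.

0.010

NOT A2 = 1 − 0.9300 = 0.0700
NOT A2 OR A5 = a + b − a·b on (0.0700, 0.7900) = 0.8047
NOT A5 = 1 − 0.7900 = 0.2100
NOT A2 = 1 − 0.9300 = 0.0700
NOT A5 AND NOT A2 = a·b on (0.2100, 0.0700) = 0.0147
(NOT A2 OR A5) AND (NOT A5 AND NOT A2) = a·b on (0.8047, 0.0147) = 0.0118
A1 OR A3 = a + b − a·b on (0.6300, 0.6500) = 0.8705
((NOT A2 OR A5) AND (NOT A5 AND NOT A2)) AND (A1 OR A3) = a·b on (0.0118, 0.8705) = 0.0103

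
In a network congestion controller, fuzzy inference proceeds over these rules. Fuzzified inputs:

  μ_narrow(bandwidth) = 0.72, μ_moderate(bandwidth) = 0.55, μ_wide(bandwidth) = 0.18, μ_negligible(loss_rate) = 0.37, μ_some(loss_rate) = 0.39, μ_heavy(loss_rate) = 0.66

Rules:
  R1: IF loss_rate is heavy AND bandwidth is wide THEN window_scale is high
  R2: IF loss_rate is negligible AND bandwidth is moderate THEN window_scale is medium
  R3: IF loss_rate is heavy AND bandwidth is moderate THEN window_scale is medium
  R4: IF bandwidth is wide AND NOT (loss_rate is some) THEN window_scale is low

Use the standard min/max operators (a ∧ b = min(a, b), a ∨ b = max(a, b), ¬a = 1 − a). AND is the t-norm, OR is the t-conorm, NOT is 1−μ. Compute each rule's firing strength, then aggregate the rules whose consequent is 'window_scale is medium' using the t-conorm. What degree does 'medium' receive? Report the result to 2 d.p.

0.55

R1: heavy=0.66, wide=0.18; AND[min(a, b)] → w = 0.18
R2: negligible=0.37, moderate=0.55; AND[min(a, b)] → w = 0.37
R3: heavy=0.66, moderate=0.55; AND[min(a, b)] → w = 0.55
R4: wide=0.18, ¬some=1−0.39=0.61; AND[min(a, b)] → w = 0.18
Rules with consequent 'medium': {R2, R3} → strengths 0.37, 0.55
Aggregate via t-conorm [max(a, b)]: 0.55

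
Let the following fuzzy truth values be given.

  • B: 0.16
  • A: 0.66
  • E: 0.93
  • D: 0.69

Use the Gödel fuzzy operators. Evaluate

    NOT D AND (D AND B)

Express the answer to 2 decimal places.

NOT D = 1 − 0.69 = 0.31
D AND B = min(a, b) on (0.69, 0.16) = 0.16
NOT D AND (D AND B) = min(a, b) on (0.31, 0.16) = 0.16

0.16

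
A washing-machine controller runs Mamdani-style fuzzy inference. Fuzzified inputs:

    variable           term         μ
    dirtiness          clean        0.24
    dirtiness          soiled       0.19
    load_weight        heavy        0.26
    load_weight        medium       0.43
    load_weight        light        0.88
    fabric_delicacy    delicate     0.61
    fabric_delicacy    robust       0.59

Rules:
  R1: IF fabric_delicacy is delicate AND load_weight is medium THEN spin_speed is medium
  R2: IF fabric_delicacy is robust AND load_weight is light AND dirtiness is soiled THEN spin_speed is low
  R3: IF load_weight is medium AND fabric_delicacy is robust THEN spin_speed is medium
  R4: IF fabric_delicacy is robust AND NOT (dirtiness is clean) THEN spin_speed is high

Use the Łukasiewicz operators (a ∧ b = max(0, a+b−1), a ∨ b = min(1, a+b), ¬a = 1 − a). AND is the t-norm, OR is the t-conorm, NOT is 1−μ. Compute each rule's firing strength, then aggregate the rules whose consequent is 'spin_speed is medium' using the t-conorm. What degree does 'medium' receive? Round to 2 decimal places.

0.06

R1: delicate=0.61, medium=0.43; AND[max(0, a+b−1)] → w = 0.04
R2: robust=0.59, light=0.88, soiled=0.19; AND[max(0, a+b−1)] → w = 0.00
R3: medium=0.43, robust=0.59; AND[max(0, a+b−1)] → w = 0.02
R4: robust=0.59, ¬clean=1−0.24=0.76; AND[max(0, a+b−1)] → w = 0.35
Rules with consequent 'medium': {R1, R3} → strengths 0.04, 0.02
Aggregate via t-conorm [min(1, a+b)]: 0.06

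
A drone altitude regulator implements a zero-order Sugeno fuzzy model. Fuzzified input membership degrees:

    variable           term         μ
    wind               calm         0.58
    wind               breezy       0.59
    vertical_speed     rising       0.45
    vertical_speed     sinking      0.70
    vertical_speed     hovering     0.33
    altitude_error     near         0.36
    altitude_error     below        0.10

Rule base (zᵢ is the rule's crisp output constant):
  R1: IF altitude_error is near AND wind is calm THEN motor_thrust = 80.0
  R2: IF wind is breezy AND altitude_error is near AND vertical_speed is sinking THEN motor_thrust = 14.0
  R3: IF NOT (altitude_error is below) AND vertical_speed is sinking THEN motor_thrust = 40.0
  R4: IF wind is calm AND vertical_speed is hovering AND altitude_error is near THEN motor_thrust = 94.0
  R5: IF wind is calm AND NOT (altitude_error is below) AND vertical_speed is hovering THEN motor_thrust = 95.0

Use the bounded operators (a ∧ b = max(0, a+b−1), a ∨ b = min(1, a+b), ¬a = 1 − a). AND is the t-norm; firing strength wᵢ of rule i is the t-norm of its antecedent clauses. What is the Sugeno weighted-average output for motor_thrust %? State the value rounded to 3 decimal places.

40.000

R1 (z=80.0): near=0.36, calm=0.58; AND[max(0, a+b−1)] → w = 0.00
R2 (z=14.0): breezy=0.59, near=0.36, sinking=0.70; AND[max(0, a+b−1)] → w = 0.00
R3 (z=40.0): ¬below=1−0.10=0.90, sinking=0.70; AND[max(0, a+b−1)] → w = 0.60
R4 (z=94.0): calm=0.58, hovering=0.33, near=0.36; AND[max(0, a+b−1)] → w = 0.00
R5 (z=95.0): calm=0.58, ¬below=1−0.10=0.90, hovering=0.33; AND[max(0, a+b−1)] → w = 0.00
Weighted average = (0.00·80.0 + 0.00·14.0 + 0.60·40.0 + 0.00·94.0 + 0.00·95.0) / (0.00 + 0.00 + 0.60 + 0.00 + 0.00)
  = 24.0000 / 0.6000 = 40.000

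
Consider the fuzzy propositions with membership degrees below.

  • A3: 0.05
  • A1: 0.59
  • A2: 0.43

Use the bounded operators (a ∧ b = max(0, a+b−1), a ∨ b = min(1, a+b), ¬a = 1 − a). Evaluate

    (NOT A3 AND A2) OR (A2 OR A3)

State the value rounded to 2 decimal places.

NOT A3 = 1 − 0.05 = 0.95
NOT A3 AND A2 = max(0, a+b−1) on (0.95, 0.43) = 0.38
A2 OR A3 = min(1, a+b) on (0.43, 0.05) = 0.48
(NOT A3 AND A2) OR (A2 OR A3) = min(1, a+b) on (0.38, 0.48) = 0.86

0.86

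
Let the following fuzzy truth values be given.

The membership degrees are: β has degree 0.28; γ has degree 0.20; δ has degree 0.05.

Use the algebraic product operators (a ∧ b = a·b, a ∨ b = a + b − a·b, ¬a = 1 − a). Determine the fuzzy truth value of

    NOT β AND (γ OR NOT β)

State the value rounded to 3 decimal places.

0.559

NOT β = 1 − 0.2800 = 0.7200
NOT β = 1 − 0.2800 = 0.7200
γ OR NOT β = a + b − a·b on (0.2000, 0.7200) = 0.7760
NOT β AND (γ OR NOT β) = a·b on (0.7200, 0.7760) = 0.5587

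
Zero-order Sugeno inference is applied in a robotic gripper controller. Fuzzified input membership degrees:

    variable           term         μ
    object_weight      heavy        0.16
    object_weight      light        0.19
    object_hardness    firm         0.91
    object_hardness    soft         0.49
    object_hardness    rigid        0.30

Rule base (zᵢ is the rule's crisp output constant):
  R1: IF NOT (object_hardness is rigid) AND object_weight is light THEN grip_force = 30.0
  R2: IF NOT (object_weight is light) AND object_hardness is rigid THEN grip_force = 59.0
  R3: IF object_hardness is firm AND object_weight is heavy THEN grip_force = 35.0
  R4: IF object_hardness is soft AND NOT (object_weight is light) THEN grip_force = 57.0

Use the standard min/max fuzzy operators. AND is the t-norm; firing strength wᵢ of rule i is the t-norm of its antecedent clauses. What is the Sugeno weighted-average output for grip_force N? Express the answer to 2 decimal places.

49.94

R1 (z=30.0): ¬rigid=1−0.30=0.70, light=0.19; AND[min(a, b)] → w = 0.19
R2 (z=59.0): ¬light=1−0.19=0.81, rigid=0.30; AND[min(a, b)] → w = 0.30
R3 (z=35.0): firm=0.91, heavy=0.16; AND[min(a, b)] → w = 0.16
R4 (z=57.0): soft=0.49, ¬light=1−0.19=0.81; AND[min(a, b)] → w = 0.49
Weighted average = (0.19·30.0 + 0.30·59.0 + 0.16·35.0 + 0.49·57.0) / (0.19 + 0.30 + 0.16 + 0.49)
  = 56.9300 / 1.1400 = 49.94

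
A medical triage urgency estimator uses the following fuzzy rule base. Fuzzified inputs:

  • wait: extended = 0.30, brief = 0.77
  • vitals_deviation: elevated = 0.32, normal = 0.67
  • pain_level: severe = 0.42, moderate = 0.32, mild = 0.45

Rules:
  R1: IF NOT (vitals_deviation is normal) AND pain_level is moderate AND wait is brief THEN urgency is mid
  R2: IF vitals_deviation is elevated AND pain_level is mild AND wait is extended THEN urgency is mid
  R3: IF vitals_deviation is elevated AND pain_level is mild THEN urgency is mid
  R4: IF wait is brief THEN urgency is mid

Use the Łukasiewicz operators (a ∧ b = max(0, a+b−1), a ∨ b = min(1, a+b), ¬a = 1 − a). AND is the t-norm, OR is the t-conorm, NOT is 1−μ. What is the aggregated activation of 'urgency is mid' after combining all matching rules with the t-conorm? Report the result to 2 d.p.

R1: ¬normal=1−0.67=0.33, moderate=0.32, brief=0.77; AND[max(0, a+b−1)] → w = 0.00
R2: elevated=0.32, mild=0.45, extended=0.30; AND[max(0, a+b−1)] → w = 0.00
R3: elevated=0.32, mild=0.45; AND[max(0, a+b−1)] → w = 0.00
R4: brief=0.77 → w = 0.77
Rules with consequent 'mid': {R1, R2, R3, R4} → strengths 0.00, 0.00, 0.00, 0.77
Aggregate via t-conorm [min(1, a+b)]: 0.77

0.77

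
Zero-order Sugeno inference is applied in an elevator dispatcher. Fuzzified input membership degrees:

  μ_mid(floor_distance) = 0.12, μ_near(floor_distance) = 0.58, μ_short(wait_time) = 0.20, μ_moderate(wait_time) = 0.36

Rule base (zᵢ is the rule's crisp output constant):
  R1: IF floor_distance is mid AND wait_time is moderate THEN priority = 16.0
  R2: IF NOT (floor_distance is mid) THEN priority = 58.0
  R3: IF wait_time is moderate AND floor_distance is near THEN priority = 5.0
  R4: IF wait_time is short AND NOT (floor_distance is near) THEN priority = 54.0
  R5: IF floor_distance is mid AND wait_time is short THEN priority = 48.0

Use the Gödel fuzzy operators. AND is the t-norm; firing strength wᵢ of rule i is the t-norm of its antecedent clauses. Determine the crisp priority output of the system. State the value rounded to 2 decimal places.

R1 (z=16.0): mid=0.12, moderate=0.36; AND[min(a, b)] → w = 0.12
R2 (z=58.0): ¬mid=1−0.12=0.88 → w = 0.88
R3 (z=5.0): moderate=0.36, near=0.58; AND[min(a, b)] → w = 0.36
R4 (z=54.0): short=0.20, ¬near=1−0.58=0.42; AND[min(a, b)] → w = 0.20
R5 (z=48.0): mid=0.12, short=0.20; AND[min(a, b)] → w = 0.12
Weighted average = (0.12·16.0 + 0.88·58.0 + 0.36·5.0 + 0.20·54.0 + 0.12·48.0) / (0.12 + 0.88 + 0.36 + 0.20 + 0.12)
  = 71.3200 / 1.6800 = 42.45

42.45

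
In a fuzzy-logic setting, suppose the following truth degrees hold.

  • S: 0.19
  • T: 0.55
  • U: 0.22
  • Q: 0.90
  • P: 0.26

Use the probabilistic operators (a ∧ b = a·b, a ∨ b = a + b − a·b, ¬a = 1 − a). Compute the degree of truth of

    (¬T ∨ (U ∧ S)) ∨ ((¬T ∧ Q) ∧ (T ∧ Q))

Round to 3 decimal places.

¬T = 1 − 0.5500 = 0.4500
U ∧ S = a·b on (0.2200, 0.1900) = 0.0418
¬T ∨ (U ∧ S) = a + b − a·b on (0.4500, 0.0418) = 0.4730
¬T = 1 − 0.5500 = 0.4500
¬T ∧ Q = a·b on (0.4500, 0.9000) = 0.4050
T ∧ Q = a·b on (0.5500, 0.9000) = 0.4950
(¬T ∧ Q) ∧ (T ∧ Q) = a·b on (0.4050, 0.4950) = 0.2005
(¬T ∨ (U ∧ S)) ∨ ((¬T ∧ Q) ∧ (T ∧ Q)) = a + b − a·b on (0.4730, 0.2005) = 0.5786

0.579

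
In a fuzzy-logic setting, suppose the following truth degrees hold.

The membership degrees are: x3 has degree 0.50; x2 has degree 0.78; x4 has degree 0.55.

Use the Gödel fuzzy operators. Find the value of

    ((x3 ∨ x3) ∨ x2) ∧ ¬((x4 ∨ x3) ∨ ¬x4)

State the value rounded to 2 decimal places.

x3 ∨ x3 = max(a, b) on (0.50, 0.50) = 0.50
(x3 ∨ x3) ∨ x2 = max(a, b) on (0.50, 0.78) = 0.78
x4 ∨ x3 = max(a, b) on (0.55, 0.50) = 0.55
¬x4 = 1 − 0.55 = 0.45
(x4 ∨ x3) ∨ ¬x4 = max(a, b) on (0.55, 0.45) = 0.55
¬((x4 ∨ x3) ∨ ¬x4) = 1 − 0.55 = 0.45
((x3 ∨ x3) ∨ x2) ∧ ¬((x4 ∨ x3) ∨ ¬x4) = min(a, b) on (0.78, 0.45) = 0.45

0.45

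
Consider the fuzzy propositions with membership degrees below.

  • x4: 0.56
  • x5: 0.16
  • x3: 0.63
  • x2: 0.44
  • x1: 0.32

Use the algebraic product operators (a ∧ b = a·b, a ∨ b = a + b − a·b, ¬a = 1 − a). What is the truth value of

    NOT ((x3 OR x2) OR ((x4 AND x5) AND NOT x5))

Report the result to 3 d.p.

x3 OR x2 = a + b − a·b on (0.6300, 0.4400) = 0.7928
x4 AND x5 = a·b on (0.5600, 0.1600) = 0.0896
NOT x5 = 1 − 0.1600 = 0.8400
(x4 AND x5) AND NOT x5 = a·b on (0.0896, 0.8400) = 0.0753
(x3 OR x2) OR ((x4 AND x5) AND NOT x5) = a + b − a·b on (0.7928, 0.0753) = 0.8084
NOT ((x3 OR x2) OR ((x4 AND x5) AND NOT x5)) = 1 − 0.8084 = 0.1916

0.192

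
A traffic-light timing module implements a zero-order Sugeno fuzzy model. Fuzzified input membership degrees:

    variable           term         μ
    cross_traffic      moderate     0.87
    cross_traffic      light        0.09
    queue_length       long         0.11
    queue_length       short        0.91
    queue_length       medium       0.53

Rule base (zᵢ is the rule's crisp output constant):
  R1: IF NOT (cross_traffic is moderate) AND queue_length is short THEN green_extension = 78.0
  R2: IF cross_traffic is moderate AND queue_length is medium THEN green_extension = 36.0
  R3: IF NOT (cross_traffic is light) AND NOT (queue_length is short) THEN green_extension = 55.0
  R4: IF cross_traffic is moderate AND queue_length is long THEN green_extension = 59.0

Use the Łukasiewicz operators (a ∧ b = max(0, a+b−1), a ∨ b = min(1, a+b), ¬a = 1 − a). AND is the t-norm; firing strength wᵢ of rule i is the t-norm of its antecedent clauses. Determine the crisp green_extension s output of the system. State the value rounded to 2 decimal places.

39.82

R1 (z=78.0): ¬moderate=1−0.87=0.13, short=0.91; AND[max(0, a+b−1)] → w = 0.04
R2 (z=36.0): moderate=0.87, medium=0.53; AND[max(0, a+b−1)] → w = 0.40
R3 (z=55.0): ¬light=1−0.09=0.91, ¬short=1−0.91=0.09; AND[max(0, a+b−1)] → w = 0.00
R4 (z=59.0): moderate=0.87, long=0.11; AND[max(0, a+b−1)] → w = 0.00
Weighted average = (0.04·78.0 + 0.40·36.0 + 0.00·55.0 + 0.00·59.0) / (0.04 + 0.40 + 0.00 + 0.00)
  = 17.5200 / 0.4400 = 39.82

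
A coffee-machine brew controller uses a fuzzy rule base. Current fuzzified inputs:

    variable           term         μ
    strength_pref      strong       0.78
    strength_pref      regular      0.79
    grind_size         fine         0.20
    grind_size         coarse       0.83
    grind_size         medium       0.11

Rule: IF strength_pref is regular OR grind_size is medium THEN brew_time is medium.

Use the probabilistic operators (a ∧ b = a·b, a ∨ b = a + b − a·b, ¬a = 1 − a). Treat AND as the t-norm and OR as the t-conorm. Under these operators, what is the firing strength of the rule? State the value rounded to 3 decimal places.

firing strength: regular=0.79, medium=0.11; OR[a + b − a·b] → w = 0.8131

0.813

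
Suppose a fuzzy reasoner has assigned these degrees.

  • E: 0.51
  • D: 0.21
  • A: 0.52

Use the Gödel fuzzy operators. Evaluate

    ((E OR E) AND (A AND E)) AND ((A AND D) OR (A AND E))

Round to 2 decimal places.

E OR E = max(a, b) on (0.51, 0.51) = 0.51
A AND E = min(a, b) on (0.52, 0.51) = 0.51
(E OR E) AND (A AND E) = min(a, b) on (0.51, 0.51) = 0.51
A AND D = min(a, b) on (0.52, 0.21) = 0.21
A AND E = min(a, b) on (0.52, 0.51) = 0.51
(A AND D) OR (A AND E) = max(a, b) on (0.21, 0.51) = 0.51
((E OR E) AND (A AND E)) AND ((A AND D) OR (A AND E)) = min(a, b) on (0.51, 0.51) = 0.51

0.51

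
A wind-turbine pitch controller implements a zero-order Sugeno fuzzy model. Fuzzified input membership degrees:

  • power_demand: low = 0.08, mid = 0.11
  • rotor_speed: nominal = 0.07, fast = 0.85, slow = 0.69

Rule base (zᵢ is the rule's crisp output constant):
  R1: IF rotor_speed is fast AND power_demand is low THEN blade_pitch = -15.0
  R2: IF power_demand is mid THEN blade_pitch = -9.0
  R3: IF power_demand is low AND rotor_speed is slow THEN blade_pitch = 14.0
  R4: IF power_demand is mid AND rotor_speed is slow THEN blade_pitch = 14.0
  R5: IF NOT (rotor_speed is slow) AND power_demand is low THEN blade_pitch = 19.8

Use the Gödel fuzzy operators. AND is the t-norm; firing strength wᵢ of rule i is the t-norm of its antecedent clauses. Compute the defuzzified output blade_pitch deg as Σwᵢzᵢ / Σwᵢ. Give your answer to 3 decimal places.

4.465

R1 (z=-15.0): fast=0.85, low=0.08; AND[min(a, b)] → w = 0.08
R2 (z=-9.0): mid=0.11 → w = 0.11
R3 (z=14.0): low=0.08, slow=0.69; AND[min(a, b)] → w = 0.08
R4 (z=14.0): mid=0.11, slow=0.69; AND[min(a, b)] → w = 0.11
R5 (z=19.8): ¬slow=1−0.69=0.31, low=0.08; AND[min(a, b)] → w = 0.08
Weighted average = (0.08·-15.0 + 0.11·-9.0 + 0.08·14.0 + 0.11·14.0 + 0.08·19.8) / (0.08 + 0.11 + 0.08 + 0.11 + 0.08)
  = 2.0540 / 0.4600 = 4.465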